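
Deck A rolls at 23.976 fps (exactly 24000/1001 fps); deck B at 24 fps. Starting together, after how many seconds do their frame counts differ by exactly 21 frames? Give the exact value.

875.875 seconds

The gap grows by |24 − 24000/1001| = 24/1001 frames per second.
Time for a 21-frame gap: 21 ÷ (24/1001) = 875.875 s.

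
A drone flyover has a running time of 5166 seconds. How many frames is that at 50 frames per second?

Frames = 5166 × 50 = 258300.

258300 frames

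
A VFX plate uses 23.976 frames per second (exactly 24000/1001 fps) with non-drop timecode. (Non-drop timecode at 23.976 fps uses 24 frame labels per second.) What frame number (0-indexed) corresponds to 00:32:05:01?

Total seconds to the label: (0 × 3600 + 32 × 60 + 5) = 1925.
Frame index = 1925 × 24 + 1 = 46201.

frame 46201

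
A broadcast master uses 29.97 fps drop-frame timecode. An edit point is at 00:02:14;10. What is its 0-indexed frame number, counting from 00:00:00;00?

4026

As if non-drop at 30 labels/s: (0 × 3600 + 2 × 60 + 14) × 30 + 10 = 4030.
Minute boundaries passed: 2; those not divisible by 10: 2 − 0 = 2; dropped labels = 2 × 2 = 4.
Actual frame index = 4030 − 4 = 4026.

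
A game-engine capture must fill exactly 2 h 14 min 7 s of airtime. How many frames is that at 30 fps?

241410 frames

2 h 14 min 7 s = 8047 s.
Frames = 8047 × 30 = 241410.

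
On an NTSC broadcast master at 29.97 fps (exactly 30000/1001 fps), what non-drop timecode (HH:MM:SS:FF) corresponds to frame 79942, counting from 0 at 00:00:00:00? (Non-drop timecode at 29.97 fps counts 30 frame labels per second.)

00:44:24:22

79942 ÷ 30 = 2664 full seconds, remainder 22 frames.
2664 s = 0 h 44 min 24 s.
Timecode: 00:44:24:22.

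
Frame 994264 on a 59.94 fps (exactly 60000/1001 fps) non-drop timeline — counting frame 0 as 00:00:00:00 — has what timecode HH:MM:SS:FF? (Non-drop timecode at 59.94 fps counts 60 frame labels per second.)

04:36:11:04

994264 ÷ 60 = 16571 full seconds, remainder 4 frames.
16571 s = 4 h 36 min 11 s.
Timecode: 04:36:11:04.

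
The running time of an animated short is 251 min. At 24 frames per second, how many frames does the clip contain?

361440 frames

251 min = 15060 s.
Frames = 15060 × 24 = 361440.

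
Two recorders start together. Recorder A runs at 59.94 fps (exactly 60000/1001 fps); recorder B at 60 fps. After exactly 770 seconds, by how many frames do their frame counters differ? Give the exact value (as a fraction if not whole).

A emits 60000/1001 × 770 = 600000/13 frames; B emits 60 × 770 = 46200.
Difference = 600/13 frames (≈ 46.1538); B is ahead of A.

600/13 frames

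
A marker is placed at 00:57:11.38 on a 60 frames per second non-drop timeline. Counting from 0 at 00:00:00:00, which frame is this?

205898

Total seconds to the label: (0 × 3600 + 57 × 60 + 11) = 3431.
Frame index = 3431 × 60 + 38 = 205898.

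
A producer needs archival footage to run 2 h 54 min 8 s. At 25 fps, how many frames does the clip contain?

2 h 54 min 8 s = 10448 s.
Frames = 10448 × 25 = 261200.

261200 frames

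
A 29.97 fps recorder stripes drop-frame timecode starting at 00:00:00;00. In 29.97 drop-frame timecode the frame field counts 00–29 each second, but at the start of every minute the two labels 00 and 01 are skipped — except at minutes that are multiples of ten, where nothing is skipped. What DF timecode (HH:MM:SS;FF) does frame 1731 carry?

Each 10-minute DF block holds 10 × 60 × 30 − 9 × 2 = 17982 frames. 1731 ÷ 17982 → 0 full blocks, remainder 1731.
Within the partial block the first minute is 1800 frames and each further minute 1798, so 0 further minute boundaries passed. Total skipped labels = 18 × 0 + 2 × 0 = 0.
Non-drop label index = 1731 + 0 = 1731; at 30 labels/s that is 00:00:57:21, i.e. DF 00:00:57;21.

00:00:57;21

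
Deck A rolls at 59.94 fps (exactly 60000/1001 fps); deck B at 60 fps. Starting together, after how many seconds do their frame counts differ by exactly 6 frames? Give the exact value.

The gap grows by |60 − 60000/1001| = 60/1001 frames per second.
Time for a 6-frame gap: 6 ÷ (60/1001) = 100.1 s.

100.1 seconds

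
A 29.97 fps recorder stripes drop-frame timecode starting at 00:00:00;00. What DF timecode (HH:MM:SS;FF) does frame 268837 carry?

Ten DF minutes hold 17982 frames, so frame 268837 lies in block 14 (frames 251748–269729) with 17089 frames into that block.
The block's first minute is 1800 frames and the rest 1798 each; 17089 frames reaches minute 9, so 14 × 18 + 9 × 2 = 270 labels have been skipped so far.
Adding those back, label number 268837 + 270 = 269107 at 30 labels/s is 8970 s + 7 f = 2 h 29 min 30 s frame 7, i.e. 02:29:30;07.

02:29:30;07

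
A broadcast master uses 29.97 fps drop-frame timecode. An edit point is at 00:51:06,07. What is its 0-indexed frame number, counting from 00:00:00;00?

As if non-drop at 30 labels/s: (0 × 3600 + 51 × 60 + 6) × 30 + 7 = 91987.
Minute boundaries passed: 51; those not divisible by 10: 51 − 5 = 46; dropped labels = 2 × 46 = 92.
Actual frame index = 91987 − 92 = 91895.

91895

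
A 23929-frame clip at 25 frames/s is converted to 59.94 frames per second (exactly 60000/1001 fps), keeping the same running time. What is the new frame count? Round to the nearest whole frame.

57372 frames

Frames at target rate = 23929 × (60000/1001) / (25) = 57429600/1001 ≈ 57372.228.
Nearest whole frame: 57372.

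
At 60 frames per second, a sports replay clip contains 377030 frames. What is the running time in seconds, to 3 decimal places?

6283.833 seconds

Running time = 377030 × 1/60 = 37703/6 s ≈ 6283.833 s.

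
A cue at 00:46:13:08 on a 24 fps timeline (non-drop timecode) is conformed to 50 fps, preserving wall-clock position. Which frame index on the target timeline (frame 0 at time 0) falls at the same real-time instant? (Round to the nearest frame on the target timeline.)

frame 138667

Source frame index: (0×3600 + 46×60 + 13) × 24 + 8 = 66560.
Real time: 66560 / (24) = 8320/3 s.
Target frame: (8320/3) × (50) = 416000/3 ≈ 138666.667 → 138667.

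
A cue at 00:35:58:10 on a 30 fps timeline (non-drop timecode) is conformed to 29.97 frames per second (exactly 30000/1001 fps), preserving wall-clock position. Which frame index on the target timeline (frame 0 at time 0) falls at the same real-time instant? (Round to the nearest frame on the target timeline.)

frame 64685

Source frame index: (0×3600 + 35×60 + 58) × 30 + 10 = 64750.
Real time: 64750 / (30) = 6475/3 s.
Target frame: (6475/3) × (30000/1001) = 9250000/143 ≈ 64685.315 → 64685.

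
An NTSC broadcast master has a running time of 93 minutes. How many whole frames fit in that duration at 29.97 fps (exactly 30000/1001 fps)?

93 min = 5580 s.
Frames = 5580 × 30000/1001 = 167400000/1001 ≈ 167232.7672.
Complete frames: 167232.

167232 frames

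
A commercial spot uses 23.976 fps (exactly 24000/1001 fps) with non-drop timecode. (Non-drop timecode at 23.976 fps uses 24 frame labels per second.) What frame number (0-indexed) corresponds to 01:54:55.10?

Total seconds to the label: (1 × 3600 + 54 × 60 + 55) = 6895.
Frame index = 6895 × 24 + 10 = 165490.

165490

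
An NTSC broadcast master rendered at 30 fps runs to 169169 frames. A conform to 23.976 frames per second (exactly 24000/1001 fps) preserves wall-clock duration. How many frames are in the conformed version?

135200 frames

Target frames = source frames × (target rate / source rate) = 169169 × (24000/1001)/(30) = 169169 × 800/1001 = 135200.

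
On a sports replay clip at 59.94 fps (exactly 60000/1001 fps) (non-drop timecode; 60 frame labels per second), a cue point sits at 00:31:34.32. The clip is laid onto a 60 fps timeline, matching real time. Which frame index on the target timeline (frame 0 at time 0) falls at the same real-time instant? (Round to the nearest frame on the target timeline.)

Source frame index: (0×3600 + 31×60 + 34) × 60 + 32 = 113672.
Real time: 113672 / (60000/1001) = 14223209/7500 s.
Target frame: (14223209/7500) × (60) = 14223209/125 ≈ 113785.672 → 113786.

frame 113786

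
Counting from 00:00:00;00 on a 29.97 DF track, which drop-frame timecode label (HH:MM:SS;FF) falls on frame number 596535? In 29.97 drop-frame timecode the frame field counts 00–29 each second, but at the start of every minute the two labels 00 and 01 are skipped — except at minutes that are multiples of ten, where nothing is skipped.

05:31:44;11

Ten DF minutes hold 17982 frames, so frame 596535 lies in block 33 (frames 593406–611387) with 3129 frames into that block.
The block's first minute is 1800 frames and the rest 1798 each; 3129 frames reaches minute 1, so 33 × 18 + 1 × 2 = 596 labels have been skipped so far.
Adding those back, label number 596535 + 596 = 597131 at 30 labels/s is 19904 s + 11 f = 5 h 31 min 44 s frame 11, i.e. 05:31:44;11.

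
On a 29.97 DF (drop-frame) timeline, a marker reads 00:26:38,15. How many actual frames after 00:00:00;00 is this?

47907

As if non-drop at 30 labels/s: (0 × 3600 + 26 × 60 + 38) × 30 + 15 = 47955.
Minute boundaries passed: 26; those not divisible by 10: 26 − 2 = 24; dropped labels = 2 × 24 = 48.
Actual frame index = 47955 − 48 = 47907.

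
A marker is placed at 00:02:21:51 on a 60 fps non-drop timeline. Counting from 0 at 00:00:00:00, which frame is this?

frame 8511

Total seconds to the label: (0 × 3600 + 2 × 60 + 21) = 141.
Frame index = 141 × 60 + 51 = 8511.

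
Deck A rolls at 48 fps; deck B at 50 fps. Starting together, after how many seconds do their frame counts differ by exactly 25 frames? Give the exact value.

The gap grows by |50 − 48| = 2 frames per second.
Time for a 25-frame gap: 25 ÷ (2) = 12.5 s.

12.5 seconds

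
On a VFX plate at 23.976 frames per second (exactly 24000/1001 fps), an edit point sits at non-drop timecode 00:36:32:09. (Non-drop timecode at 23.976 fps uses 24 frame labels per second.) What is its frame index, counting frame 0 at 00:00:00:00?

frame 52617

Total seconds to the label: (0 × 3600 + 36 × 60 + 32) = 2192.
Frame index = 2192 × 24 + 9 = 52617.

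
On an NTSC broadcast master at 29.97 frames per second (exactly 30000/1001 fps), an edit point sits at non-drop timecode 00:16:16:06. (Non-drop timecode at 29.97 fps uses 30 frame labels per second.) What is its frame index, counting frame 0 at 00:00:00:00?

29286

Total seconds to the label: (0 × 3600 + 16 × 60 + 16) = 976.
Frame index = 976 × 30 + 6 = 29286.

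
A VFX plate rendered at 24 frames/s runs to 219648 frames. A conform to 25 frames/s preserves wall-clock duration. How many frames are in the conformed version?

228800 frames

Target frames = source frames × (target rate / source rate) = 219648 × (25)/(24) = 219648 × 25/24 = 228800.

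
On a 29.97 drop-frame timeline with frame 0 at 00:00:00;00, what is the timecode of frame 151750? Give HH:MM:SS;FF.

01:24:23;12

Each 10-minute DF block holds 10 × 60 × 30 − 9 × 2 = 17982 frames. 151750 ÷ 17982 → 8 full blocks, remainder 7894.
Within the partial block the first minute is 1800 frames and each further minute 1798, so 4 further minute boundaries passed. Total skipped labels = 18 × 8 + 2 × 4 = 152.
Non-drop label index = 151750 + 152 = 151902; at 30 labels/s that is 01:24:23:12, i.e. DF 01:24:23;12.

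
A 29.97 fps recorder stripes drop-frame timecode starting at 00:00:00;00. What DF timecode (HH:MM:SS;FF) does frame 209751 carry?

01:56:38;21

Each 10-minute DF block holds 10 × 60 × 30 − 9 × 2 = 17982 frames. 209751 ÷ 17982 → 11 full blocks, remainder 11949.
Within the partial block the first minute is 1800 frames and each further minute 1798, so 6 further minute boundaries passed. Total skipped labels = 18 × 11 + 2 × 6 = 210.
Non-drop label index = 209751 + 210 = 209961; at 30 labels/s that is 01:56:38:21, i.e. DF 01:56:38;21.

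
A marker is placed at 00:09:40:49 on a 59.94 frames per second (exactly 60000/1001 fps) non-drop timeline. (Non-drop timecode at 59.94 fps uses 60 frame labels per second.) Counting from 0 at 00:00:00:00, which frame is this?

frame 34849

Total seconds to the label: (0 × 3600 + 9 × 60 + 40) = 580.
Frame index = 580 × 60 + 49 = 34849.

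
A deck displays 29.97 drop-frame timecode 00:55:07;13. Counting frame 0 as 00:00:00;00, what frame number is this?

Complete 10-minute blocks: 5, each 17982 frames → 89910.
Remaining 5 whole minutes in the current block: 1800 + 4 × 1798 = 8992 frames.
Within the current minute: 7 × 30 + 13 − 2 = 221 (labels ;00/;01 skipped at this minute). Total = 89910 + 8992 + 221 = 99123.

99123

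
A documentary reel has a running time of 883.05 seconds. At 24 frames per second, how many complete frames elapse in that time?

Frames = 883.05 × 24 = 105966/5 ≈ 21193.2000.
Complete frames: 21193.

21193 frames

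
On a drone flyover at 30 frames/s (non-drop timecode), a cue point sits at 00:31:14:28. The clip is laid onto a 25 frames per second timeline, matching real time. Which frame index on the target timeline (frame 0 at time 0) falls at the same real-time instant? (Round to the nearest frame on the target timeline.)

Source frame index: (0×3600 + 31×60 + 14) × 30 + 28 = 56248.
Real time: 56248 / (30) = 28124/15 s.
Target frame: (28124/15) × (25) = 140620/3 ≈ 46873.333 → 46873.

frame 46873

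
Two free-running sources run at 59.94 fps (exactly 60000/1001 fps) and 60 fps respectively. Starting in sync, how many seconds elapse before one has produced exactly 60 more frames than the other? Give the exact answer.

1001 seconds

The gap grows by |60 − 60000/1001| = 60/1001 frames per second.
Time for a 60-frame gap: 60 ÷ (60/1001) = 1001 s.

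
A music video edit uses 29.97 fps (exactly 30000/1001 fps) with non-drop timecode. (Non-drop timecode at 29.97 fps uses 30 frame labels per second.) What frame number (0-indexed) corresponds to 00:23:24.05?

42125

Total seconds to the label: (0 × 3600 + 23 × 60 + 24) = 1404.
Frame index = 1404 × 30 + 5 = 42125.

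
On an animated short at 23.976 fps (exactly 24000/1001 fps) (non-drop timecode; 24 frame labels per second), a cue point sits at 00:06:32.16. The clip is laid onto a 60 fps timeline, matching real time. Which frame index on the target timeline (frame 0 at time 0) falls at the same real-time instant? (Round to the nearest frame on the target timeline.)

frame 23584

Source frame index: (0×3600 + 6×60 + 32) × 24 + 16 = 9424.
Real time: 9424 / (24000/1001) = 589589/1500 s.
Target frame: (589589/1500) × (60) = 589589/25 ≈ 23583.560 → 23584.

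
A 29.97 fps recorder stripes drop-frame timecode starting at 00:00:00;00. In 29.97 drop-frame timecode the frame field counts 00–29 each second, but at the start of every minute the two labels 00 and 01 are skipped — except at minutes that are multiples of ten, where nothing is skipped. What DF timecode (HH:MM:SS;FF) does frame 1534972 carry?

Each 10-minute DF block holds 10 × 60 × 30 − 9 × 2 = 17982 frames. 1534972 ÷ 17982 → 85 full blocks, remainder 6502.
Within the partial block the first minute is 1800 frames and each further minute 1798, so 3 further minute boundaries passed. Total skipped labels = 18 × 85 + 2 × 3 = 1536.
Non-drop label index = 1534972 + 1536 = 1536508; at 30 labels/s that is 14:13:36:28, i.e. DF 14:13:36;28.

14:13:36;28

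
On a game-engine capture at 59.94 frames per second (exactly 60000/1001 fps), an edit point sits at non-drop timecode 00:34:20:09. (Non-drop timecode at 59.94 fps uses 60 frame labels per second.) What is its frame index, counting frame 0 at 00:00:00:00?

123609

Total seconds to the label: (0 × 3600 + 34 × 60 + 20) = 2060.
Frame index = 2060 × 60 + 9 = 123609.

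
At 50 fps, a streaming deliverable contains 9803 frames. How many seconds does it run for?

Running time = 9803 / (50) = 196.06 s.

196.06 seconds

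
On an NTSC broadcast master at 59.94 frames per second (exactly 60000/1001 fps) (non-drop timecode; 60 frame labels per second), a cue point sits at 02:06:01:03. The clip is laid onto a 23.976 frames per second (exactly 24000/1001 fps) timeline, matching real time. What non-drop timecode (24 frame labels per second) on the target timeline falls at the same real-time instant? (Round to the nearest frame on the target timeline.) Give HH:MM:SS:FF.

Source frame index: (2×3600 + 6×60 + 1) × 60 + 3 = 453663.
Real time: 453663 / (60000/1001) = 151372221/20000 s.
Target frame: (151372221/20000) × (24000/1001) = 907326/5 ≈ 181465.200 → 181465.
At 24 labels/s: frame 181465 → 02:06:01:01.

02:06:01:01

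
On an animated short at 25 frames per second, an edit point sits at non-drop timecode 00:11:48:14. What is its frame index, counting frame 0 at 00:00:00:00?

17714

Total seconds to the label: (0 × 3600 + 11 × 60 + 48) = 708.
Frame index = 708 × 25 + 14 = 17714.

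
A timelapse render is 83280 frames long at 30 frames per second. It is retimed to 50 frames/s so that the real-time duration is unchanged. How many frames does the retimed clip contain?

138800 frames

Target frames = source frames × (target rate / source rate) = 83280 × (50)/(30) = 83280 × 5/3 = 138800.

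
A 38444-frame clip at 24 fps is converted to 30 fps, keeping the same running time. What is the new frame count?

48055 frames

Target frames = source frames × (target rate / source rate) = 38444 × (30)/(24) = 38444 × 5/4 = 48055.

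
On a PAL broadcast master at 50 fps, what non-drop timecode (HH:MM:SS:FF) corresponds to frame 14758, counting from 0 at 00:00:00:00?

00:04:55:08

14758 ÷ 50 = 295 full seconds, remainder 8 frames.
295 s = 0 h 4 min 55 s.
Timecode: 00:04:55:08.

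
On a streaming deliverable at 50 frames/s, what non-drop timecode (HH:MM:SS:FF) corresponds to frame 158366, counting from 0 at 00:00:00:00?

00:52:47:16

158366 ÷ 50 = 3167 full seconds, remainder 16 frames.
3167 s = 0 h 52 min 47 s.
Timecode: 00:52:47:16.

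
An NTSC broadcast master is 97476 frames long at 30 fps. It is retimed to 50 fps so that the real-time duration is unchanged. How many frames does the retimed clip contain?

Target frames = source frames × (target rate / source rate) = 97476 × (50)/(30) = 97476 × 5/3 = 162460.

162460 frames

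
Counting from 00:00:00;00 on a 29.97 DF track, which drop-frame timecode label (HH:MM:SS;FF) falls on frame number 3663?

00:02:02;07

Ten DF minutes hold 17982 frames, so frame 3663 lies in block 0 (frames 0–17981) with 3663 frames into that block.
The block's first minute is 1800 frames and the rest 1798 each; 3663 frames reaches minute 2, so 0 × 18 + 2 × 2 = 4 labels have been skipped so far.
Adding those back, label number 3663 + 4 = 3667 at 30 labels/s is 122 s + 7 f = 0 h 2 min 2 s frame 7, i.e. 00:02:02;07.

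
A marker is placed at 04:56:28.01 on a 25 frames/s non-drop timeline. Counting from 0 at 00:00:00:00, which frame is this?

444701

Total seconds to the label: (4 × 3600 + 56 × 60 + 28) = 17788.
Frame index = 17788 × 25 + 1 = 444701.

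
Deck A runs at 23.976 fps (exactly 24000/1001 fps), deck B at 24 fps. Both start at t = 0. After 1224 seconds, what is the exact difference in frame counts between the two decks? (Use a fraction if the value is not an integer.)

29376/1001 frames

A emits 24000/1001 × 1224 = 29376000/1001 frames; B emits 24 × 1224 = 29376.
Difference = 29376/1001 frames (≈ 29.3467); B is ahead of A.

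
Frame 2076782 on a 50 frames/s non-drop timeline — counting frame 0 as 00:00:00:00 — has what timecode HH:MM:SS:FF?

2076782 ÷ 50 = 41535 full seconds, remainder 32 frames.
41535 s = 11 h 32 min 15 s.
Timecode: 11:32:15:32.

11:32:15:32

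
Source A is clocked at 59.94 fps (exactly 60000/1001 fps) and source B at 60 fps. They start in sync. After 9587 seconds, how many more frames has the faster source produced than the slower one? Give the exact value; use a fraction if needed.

A emits 60000/1001 × 9587 = 575220000/1001 frames; B emits 60 × 9587 = 575220.
Difference = 575220/1001 frames (≈ 574.6454); B is ahead of A.

575220/1001 frames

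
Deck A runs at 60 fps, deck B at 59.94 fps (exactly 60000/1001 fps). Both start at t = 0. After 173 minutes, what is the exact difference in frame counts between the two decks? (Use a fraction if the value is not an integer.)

622800/1001 frames

173 min = 10380 s.
A emits 60 × 10380 = 622800 frames; B emits 60000/1001 × 10380 = 622800000/1001.
Difference = 622800/1001 frames (≈ 622.1778); B is behind A.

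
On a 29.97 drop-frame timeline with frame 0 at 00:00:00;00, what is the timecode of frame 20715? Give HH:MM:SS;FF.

00:11:31;05

Ten DF minutes hold 17982 frames, so frame 20715 lies in block 1 (frames 17982–35963) with 2733 frames into that block.
The block's first minute is 1800 frames and the rest 1798 each; 2733 frames reaches minute 1, so 1 × 18 + 1 × 2 = 20 labels have been skipped so far.
Adding those back, label number 20715 + 20 = 20735 at 30 labels/s is 691 s + 5 f = 0 h 11 min 31 s frame 5, i.e. 00:11:31;05.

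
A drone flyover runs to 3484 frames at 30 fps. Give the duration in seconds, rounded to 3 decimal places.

Running time = 3484 × 1/30 = 1742/15 s ≈ 116.133 s.

116.133 seconds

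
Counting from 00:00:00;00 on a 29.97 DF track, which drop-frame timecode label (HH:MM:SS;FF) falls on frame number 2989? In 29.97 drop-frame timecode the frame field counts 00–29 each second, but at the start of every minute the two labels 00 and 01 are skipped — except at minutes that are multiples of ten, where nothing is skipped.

Each 10-minute DF block holds 10 × 60 × 30 − 9 × 2 = 17982 frames. 2989 ÷ 17982 → 0 full blocks, remainder 2989.
Within the partial block the first minute is 1800 frames and each further minute 1798, so 1 further minute boundary passed. Total skipped labels = 18 × 0 + 2 × 1 = 2.
Non-drop label index = 2989 + 2 = 2991; at 30 labels/s that is 00:01:39:21, i.e. DF 00:01:39;21.

00:01:39;21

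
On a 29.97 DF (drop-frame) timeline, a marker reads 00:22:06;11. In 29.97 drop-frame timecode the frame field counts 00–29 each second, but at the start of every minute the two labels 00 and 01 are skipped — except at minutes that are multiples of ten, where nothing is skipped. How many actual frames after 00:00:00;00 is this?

Complete 10-minute blocks: 2, each 17982 frames → 35964.
Remaining 2 whole minutes in the current block: 1800 + 1 × 1798 = 3598 frames.
Within the current minute: 6 × 30 + 11 − 2 = 189 (labels ;00/;01 skipped at this minute). Total = 35964 + 3598 + 189 = 39751.

39751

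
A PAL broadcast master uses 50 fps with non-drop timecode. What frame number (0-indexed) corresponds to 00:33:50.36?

Total seconds to the label: (0 × 3600 + 33 × 60 + 50) = 2030.
Frame index = 2030 × 50 + 36 = 101536.

101536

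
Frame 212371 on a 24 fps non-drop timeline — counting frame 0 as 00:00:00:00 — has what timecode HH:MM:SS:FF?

212371 ÷ 24 = 8848 full seconds, remainder 19 frames.
8848 s = 2 h 27 min 28 s.
Timecode: 02:27:28:19.

02:27:28:19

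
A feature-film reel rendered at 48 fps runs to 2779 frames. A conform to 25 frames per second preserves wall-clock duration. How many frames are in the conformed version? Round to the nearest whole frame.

1447 frames

Frames at target rate = 2779 × (25) / (48) = 69475/48 ≈ 1447.396.
Nearest whole frame: 1447.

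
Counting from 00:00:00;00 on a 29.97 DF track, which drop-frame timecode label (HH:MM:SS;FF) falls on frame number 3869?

00:02:09;03

Ten DF minutes hold 17982 frames, so frame 3869 lies in block 0 (frames 0–17981) with 3869 frames into that block.
The block's first minute is 1800 frames and the rest 1798 each; 3869 frames reaches minute 2, so 0 × 18 + 2 × 2 = 4 labels have been skipped so far.
Adding those back, label number 3869 + 4 = 3873 at 30 labels/s is 129 s + 3 f = 0 h 2 min 9 s frame 3, i.e. 00:02:09;03.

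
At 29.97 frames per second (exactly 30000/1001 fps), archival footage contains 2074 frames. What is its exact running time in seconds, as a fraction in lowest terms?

Running time = 2074 ÷ (30000/1001) = 2074 × 1001/30000 = 1038037/15000 s.

1038037/15000 seconds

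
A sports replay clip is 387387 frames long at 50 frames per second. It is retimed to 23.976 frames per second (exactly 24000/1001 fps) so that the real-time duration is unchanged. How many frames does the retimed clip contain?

185760 frames

Target frames = source frames × (target rate / source rate) = 387387 × (24000/1001)/(50) = 387387 × 480/1001 = 185760.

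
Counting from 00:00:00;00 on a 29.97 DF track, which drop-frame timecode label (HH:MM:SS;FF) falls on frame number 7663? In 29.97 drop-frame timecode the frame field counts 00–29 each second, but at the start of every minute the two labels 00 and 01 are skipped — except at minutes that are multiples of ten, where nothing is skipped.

Ten DF minutes hold 17982 frames, so frame 7663 lies in block 0 (frames 0–17981) with 7663 frames into that block.
The block's first minute is 1800 frames and the rest 1798 each; 7663 frames reaches minute 4, so 0 × 18 + 4 × 2 = 8 labels have been skipped so far.
Adding those back, label number 7663 + 8 = 7671 at 30 labels/s is 255 s + 21 f = 0 h 4 min 15 s frame 21, i.e. 00:04:15;21.

00:04:15;21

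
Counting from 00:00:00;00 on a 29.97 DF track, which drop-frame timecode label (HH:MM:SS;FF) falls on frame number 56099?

Ten DF minutes hold 17982 frames, so frame 56099 lies in block 3 (frames 53946–71927) with 2153 frames into that block.
The block's first minute is 1800 frames and the rest 1798 each; 2153 frames reaches minute 1, so 3 × 18 + 1 × 2 = 56 labels have been skipped so far.
Adding those back, label number 56099 + 56 = 56155 at 30 labels/s is 1871 s + 25 f = 0 h 31 min 11 s frame 25, i.e. 00:31:11;25.

00:31:11;25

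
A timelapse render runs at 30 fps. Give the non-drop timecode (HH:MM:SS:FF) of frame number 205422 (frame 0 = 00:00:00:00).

205422 ÷ 30 = 6847 full seconds, remainder 12 frames.
6847 s = 1 h 54 min 7 s.
Timecode: 01:54:07:12.

01:54:07:12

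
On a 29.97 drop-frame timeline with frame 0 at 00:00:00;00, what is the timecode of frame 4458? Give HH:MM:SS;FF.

Ten DF minutes hold 17982 frames, so frame 4458 lies in block 0 (frames 0–17981) with 4458 frames into that block.
The block's first minute is 1800 frames and the rest 1798 each; 4458 frames reaches minute 2, so 0 × 18 + 2 × 2 = 4 labels have been skipped so far.
Adding those back, label number 4458 + 4 = 4462 at 30 labels/s is 148 s + 22 f = 0 h 2 min 28 s frame 22, i.e. 00:02:28;22.

00:02:28;22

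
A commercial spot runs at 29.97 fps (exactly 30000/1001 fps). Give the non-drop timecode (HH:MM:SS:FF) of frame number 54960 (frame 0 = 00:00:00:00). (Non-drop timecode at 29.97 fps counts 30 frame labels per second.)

54960 ÷ 30 = 1832 full seconds, remainder 0 frames.
1832 s = 0 h 30 min 32 s.
Timecode: 00:30:32:00.

00:30:32:00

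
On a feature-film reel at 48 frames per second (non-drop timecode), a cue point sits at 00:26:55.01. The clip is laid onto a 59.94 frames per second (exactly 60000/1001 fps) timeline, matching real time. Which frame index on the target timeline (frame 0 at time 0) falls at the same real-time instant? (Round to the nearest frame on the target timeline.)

Source frame index: (0×3600 + 26×60 + 55) × 48 + 1 = 77521.
Real time: 77521 / (48) = 77521/48 s.
Target frame: (77521/48) × (60000/1001) = 96901250/1001 ≈ 96804.446 → 96804.

frame 96804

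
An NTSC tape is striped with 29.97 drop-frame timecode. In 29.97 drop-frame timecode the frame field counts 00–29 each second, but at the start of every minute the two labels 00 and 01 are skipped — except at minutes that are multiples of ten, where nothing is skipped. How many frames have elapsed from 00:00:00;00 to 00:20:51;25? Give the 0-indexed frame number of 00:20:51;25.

As if non-drop at 30 labels/s: (0 × 3600 + 20 × 60 + 51) × 30 + 25 = 37555.
Minute boundaries passed: 20; those not divisible by 10: 20 − 2 = 18; dropped labels = 2 × 18 = 36.
Actual frame index = 37555 − 36 = 37519.

37519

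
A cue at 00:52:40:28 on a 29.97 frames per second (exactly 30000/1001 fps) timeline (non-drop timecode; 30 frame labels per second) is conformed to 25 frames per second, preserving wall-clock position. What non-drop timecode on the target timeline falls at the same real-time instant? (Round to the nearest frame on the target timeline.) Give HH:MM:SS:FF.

00:52:44:02

Source frame index: (0×3600 + 52×60 + 40) × 30 + 28 = 94828.
Real time: 94828 / (30000/1001) = 23730707/7500 s.
Target frame: (23730707/7500) × (25) = 23730707/300 ≈ 79102.357 → 79102.
At 25 labels/s: frame 79102 → 00:52:44:02.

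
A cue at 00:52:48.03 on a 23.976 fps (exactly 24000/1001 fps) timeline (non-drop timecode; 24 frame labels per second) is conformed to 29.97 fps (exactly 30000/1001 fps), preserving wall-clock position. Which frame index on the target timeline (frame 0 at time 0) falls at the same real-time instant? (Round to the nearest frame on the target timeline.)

Source frame index: (0×3600 + 52×60 + 48) × 24 + 3 = 76035.
Real time: 76035 / (24000/1001) = 5074069/1600 s.
Target frame: (5074069/1600) × (30000/1001) = 380175/4 ≈ 95043.750 → 95044.

frame 95044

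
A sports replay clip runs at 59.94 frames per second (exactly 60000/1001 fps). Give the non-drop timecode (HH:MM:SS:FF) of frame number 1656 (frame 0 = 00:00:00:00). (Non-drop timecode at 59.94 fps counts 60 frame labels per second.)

1656 ÷ 60 = 27 full seconds, remainder 36 frames.
27 s = 0 h 0 min 27 s.
Timecode: 00:00:27:36.

00:00:27:36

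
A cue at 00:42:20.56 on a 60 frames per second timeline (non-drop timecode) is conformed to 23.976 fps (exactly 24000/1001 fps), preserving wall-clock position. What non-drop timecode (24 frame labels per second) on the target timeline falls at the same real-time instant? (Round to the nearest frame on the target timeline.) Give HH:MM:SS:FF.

00:42:18:09

Source frame index: (0×3600 + 42×60 + 20) × 60 + 56 = 152456.
Real time: 152456 / (60) = 38114/15 s.
Target frame: (38114/15) × (24000/1001) = 60982400/1001 ≈ 60921.479 → 60921.
At 24 labels/s: frame 60921 → 00:42:18:09.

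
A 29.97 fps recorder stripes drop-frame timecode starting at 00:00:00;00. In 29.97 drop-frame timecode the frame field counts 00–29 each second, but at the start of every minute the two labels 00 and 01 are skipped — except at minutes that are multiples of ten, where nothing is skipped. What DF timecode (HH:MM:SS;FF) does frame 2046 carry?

00:01:08;08

Each 10-minute DF block holds 10 × 60 × 30 − 9 × 2 = 17982 frames. 2046 ÷ 17982 → 0 full blocks, remainder 2046.
Within the partial block the first minute is 1800 frames and each further minute 1798, so 1 further minute boundary passed. Total skipped labels = 18 × 0 + 2 × 1 = 2.
Non-drop label index = 2046 + 2 = 2048; at 30 labels/s that is 00:01:08:08, i.e. DF 00:01:08;08.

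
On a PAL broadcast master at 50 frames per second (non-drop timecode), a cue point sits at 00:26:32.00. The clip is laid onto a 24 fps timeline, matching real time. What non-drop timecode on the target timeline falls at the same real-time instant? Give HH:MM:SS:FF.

00:26:32:00

Source frame index: (0×3600 + 26×60 + 32) × 50 + 0 = 79600.
Real time: 79600 / (50) = 1592 s.
Target frame: (1592) × (24) = 38208.
At 24 labels/s: frame 38208 → 00:26:32:00.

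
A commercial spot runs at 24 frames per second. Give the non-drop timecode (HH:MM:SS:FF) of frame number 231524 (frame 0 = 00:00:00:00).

02:40:46:20

231524 ÷ 24 = 9646 full seconds, remainder 20 frames.
9646 s = 2 h 40 min 46 s.
Timecode: 02:40:46:20.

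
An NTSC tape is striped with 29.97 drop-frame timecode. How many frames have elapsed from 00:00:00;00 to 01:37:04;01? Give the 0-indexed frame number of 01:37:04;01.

174545

As if non-drop at 30 labels/s: (1 × 3600 + 37 × 60 + 4) × 30 + 1 = 174721.
Minute boundaries passed: 97; those not divisible by 10: 97 − 9 = 88; dropped labels = 2 × 88 = 176.
Actual frame index = 174721 − 176 = 174545.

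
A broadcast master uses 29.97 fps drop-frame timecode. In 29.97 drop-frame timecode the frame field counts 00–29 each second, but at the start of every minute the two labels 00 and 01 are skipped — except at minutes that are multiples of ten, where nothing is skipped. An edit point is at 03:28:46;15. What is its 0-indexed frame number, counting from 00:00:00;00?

375419

As if non-drop at 30 labels/s: (3 × 3600 + 28 × 60 + 46) × 30 + 15 = 375795.
Minute boundaries passed: 208; those not divisible by 10: 208 − 20 = 188; dropped labels = 2 × 188 = 376.
Actual frame index = 375795 − 376 = 375419.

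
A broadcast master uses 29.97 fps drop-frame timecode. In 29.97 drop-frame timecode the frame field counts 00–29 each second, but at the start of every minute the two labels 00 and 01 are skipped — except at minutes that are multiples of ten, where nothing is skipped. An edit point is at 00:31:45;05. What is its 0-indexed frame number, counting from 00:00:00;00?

57099

As if non-drop at 30 labels/s: (0 × 3600 + 31 × 60 + 45) × 30 + 5 = 57155.
Minute boundaries passed: 31; those not divisible by 10: 31 − 3 = 28; dropped labels = 2 × 28 = 56.
Actual frame index = 57155 − 56 = 57099.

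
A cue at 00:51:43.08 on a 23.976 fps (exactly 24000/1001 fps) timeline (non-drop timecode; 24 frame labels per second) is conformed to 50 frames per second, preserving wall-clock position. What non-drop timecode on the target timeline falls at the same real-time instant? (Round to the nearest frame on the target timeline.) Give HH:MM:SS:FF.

Source frame index: (0×3600 + 51×60 + 43) × 24 + 8 = 74480.
Real time: 74480 / (24000/1001) = 931931/300 s.
Target frame: (931931/300) × (50) = 931931/6 ≈ 155321.833 → 155322.
At 50 labels/s: frame 155322 → 00:51:46:22.

00:51:46:22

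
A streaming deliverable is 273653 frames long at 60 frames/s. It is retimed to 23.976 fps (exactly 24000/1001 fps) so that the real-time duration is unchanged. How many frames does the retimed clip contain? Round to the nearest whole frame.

109352 frames

Frames at target rate = 273653 × (24000/1001) / (60) = 109461200/1001 ≈ 109351.848.
Nearest whole frame: 109352.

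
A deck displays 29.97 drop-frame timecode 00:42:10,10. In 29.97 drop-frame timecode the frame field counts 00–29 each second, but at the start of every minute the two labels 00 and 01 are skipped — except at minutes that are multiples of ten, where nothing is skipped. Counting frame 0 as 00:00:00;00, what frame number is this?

Complete 10-minute blocks: 4, each 17982 frames → 71928.
Remaining 2 whole minutes in the current block: 1800 + 1 × 1798 = 3598 frames.
Within the current minute: 10 × 30 + 10 − 2 = 308 (labels ;00/;01 skipped at this minute). Total = 71928 + 3598 + 308 = 75834.

75834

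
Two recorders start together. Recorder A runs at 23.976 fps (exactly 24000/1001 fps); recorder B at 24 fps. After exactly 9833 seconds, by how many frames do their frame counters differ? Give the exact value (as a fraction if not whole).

235992/1001 frames

A emits 24000/1001 × 9833 = 235992000/1001 frames; B emits 24 × 9833 = 235992.
Difference = 235992/1001 frames (≈ 235.7562); B is ahead of A.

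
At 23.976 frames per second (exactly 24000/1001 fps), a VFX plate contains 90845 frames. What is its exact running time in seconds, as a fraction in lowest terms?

18187169/4800 seconds

Running time = 90845 ÷ (24000/1001) = 90845 × 1001/24000 = 18187169/4800 s.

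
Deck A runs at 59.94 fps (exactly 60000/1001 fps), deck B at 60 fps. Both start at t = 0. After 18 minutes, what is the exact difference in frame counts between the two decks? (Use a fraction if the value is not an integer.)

64800/1001 frames

18 min = 1080 s.
A emits 60000/1001 × 1080 = 64800000/1001 frames; B emits 60 × 1080 = 64800.
Difference = 64800/1001 frames (≈ 64.7353); B is ahead of A.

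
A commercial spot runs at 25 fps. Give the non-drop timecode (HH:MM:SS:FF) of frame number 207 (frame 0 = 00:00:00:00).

207 ÷ 25 = 8 full seconds, remainder 7 frames.
8 s = 0 h 0 min 8 s.
Timecode: 00:00:08:07.

00:00:08:07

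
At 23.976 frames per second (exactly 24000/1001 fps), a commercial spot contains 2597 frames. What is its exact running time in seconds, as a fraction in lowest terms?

Running time = 2597 ÷ (24000/1001) = 2597 × 1001/24000 = 2599597/24000 s.

2599597/24000 seconds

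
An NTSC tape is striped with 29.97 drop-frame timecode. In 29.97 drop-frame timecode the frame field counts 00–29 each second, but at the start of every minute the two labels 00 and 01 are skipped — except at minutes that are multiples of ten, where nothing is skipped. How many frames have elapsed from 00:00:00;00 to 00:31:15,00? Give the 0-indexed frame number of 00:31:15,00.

As if non-drop at 30 labels/s: (0 × 3600 + 31 × 60 + 15) × 30 + 0 = 56250.
Minute boundaries passed: 31; those not divisible by 10: 31 − 3 = 28; dropped labels = 2 × 28 = 56.
Actual frame index = 56250 − 56 = 56194.

56194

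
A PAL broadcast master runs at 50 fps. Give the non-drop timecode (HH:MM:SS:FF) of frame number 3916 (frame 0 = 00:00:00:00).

3916 ÷ 50 = 78 full seconds, remainder 16 frames.
78 s = 0 h 1 min 18 s.
Timecode: 00:01:18:16.

00:01:18:16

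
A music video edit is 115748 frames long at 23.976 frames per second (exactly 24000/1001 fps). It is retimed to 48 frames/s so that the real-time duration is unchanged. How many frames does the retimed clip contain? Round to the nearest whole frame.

Frames at target rate = 115748 × (48) / (24000/1001) = 28965937/125 ≈ 231727.496.
Nearest whole frame: 231727.

231727 frames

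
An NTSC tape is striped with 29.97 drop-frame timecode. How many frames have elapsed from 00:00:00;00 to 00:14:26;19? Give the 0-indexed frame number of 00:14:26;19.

25973

Complete 10-minute blocks: 1, each 17982 frames → 17982.
Remaining 4 whole minutes in the current block: 1800 + 3 × 1798 = 7194 frames.
Within the current minute: 26 × 30 + 19 − 2 = 797 (labels ;00/;01 skipped at this minute). Total = 17982 + 7194 + 797 = 25973.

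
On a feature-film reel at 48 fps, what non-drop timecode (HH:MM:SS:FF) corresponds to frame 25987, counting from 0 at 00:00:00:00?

25987 ÷ 48 = 541 full seconds, remainder 19 frames.
541 s = 0 h 9 min 1 s.
Timecode: 00:09:01:19.

00:09:01:19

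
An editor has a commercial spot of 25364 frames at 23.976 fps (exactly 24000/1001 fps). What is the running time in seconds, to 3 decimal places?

1057.890 seconds

Running time = 25364 × 1001/24000 = 6347341/6000 s ≈ 1057.890 s.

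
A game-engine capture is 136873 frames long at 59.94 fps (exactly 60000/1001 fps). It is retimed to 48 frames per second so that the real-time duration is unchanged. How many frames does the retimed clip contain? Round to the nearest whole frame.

109608 frames

Frames at target rate = 136873 × (48) / (60000/1001) = 137009873/1250 ≈ 109607.898.
Nearest whole frame: 109608.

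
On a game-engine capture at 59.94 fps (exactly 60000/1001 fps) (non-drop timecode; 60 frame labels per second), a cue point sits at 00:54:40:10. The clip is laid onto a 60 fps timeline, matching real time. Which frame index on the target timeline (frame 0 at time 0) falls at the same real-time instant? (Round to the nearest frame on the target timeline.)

frame 197007

Source frame index: (0×3600 + 54×60 + 40) × 60 + 10 = 196810.
Real time: 196810 / (60000/1001) = 19700681/6000 s.
Target frame: (19700681/6000) × (60) = 19700681/100 ≈ 197006.810 → 197007.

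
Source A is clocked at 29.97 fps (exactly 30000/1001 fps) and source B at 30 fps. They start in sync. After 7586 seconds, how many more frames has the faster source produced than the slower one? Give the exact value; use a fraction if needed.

A emits 30000/1001 × 7586 = 227580000/1001 frames; B emits 30 × 7586 = 227580.
Difference = 227580/1001 frames (≈ 227.3526); B is ahead of A.

227580/1001 frames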